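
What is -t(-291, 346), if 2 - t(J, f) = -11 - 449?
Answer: -462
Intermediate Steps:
t(J, f) = 462 (t(J, f) = 2 - (-11 - 449) = 2 - 1*(-460) = 2 + 460 = 462)
-t(-291, 346) = -1*462 = -462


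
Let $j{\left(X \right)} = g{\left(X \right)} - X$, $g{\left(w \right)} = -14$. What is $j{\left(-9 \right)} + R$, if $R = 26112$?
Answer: $26107$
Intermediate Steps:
$j{\left(X \right)} = -14 - X$
$j{\left(-9 \right)} + R = \left(-14 - -9\right) + 26112 = \left(-14 + 9\right) + 26112 = -5 + 26112 = 26107$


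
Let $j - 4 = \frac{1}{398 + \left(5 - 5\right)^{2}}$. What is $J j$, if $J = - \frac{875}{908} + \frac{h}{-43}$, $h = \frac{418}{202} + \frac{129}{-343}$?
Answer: $- \frac{2161230012027}{538335314216} \approx -4.0147$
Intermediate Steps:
$j = \frac{1593}{398}$ ($j = 4 + \frac{1}{398 + \left(5 - 5\right)^{2}} = 4 + \frac{1}{398 + 0^{2}} = 4 + \frac{1}{398 + 0} = 4 + \frac{1}{398} = \frac{1593}{398} \approx 4.0025$)
$h = \frac{58658}{34643}$ ($h = 418 \cdot \frac{1}{202} + 129 \left(- \frac{1}{343}\right) = \frac{209}{101} - \frac{129}{343} = \frac{58658}{34643} \approx 1.6932$)
$J = - \frac{1356704339}{1352601292}$ ($J = - \frac{875}{908} + \frac{58658}{34643 \left(-43\right)} = \left(-875\right) \frac{1}{908} + \frac{58658}{34643} \left(- \frac{1}{43}\right) = - \frac{875}{908} - \frac{58658}{1489649} = - \frac{1356704339}{1352601292} \approx -1.003$)
$J j = \left(- \frac{1356704339}{1352601292}\right) \frac{1593}{398} = - \frac{2161230012027}{538335314216}$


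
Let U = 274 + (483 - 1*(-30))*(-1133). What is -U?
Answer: 580955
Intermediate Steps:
U = -580955 (U = 274 + (483 + 30)*(-1133) = 274 + 513*(-1133) = 274 - 581229 = -580955)
-U = -1*(-580955) = 580955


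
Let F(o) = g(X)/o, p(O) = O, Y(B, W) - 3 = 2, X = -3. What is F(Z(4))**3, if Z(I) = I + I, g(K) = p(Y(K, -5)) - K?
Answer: 1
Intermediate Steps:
Y(B, W) = 5 (Y(B, W) = 3 + 2 = 5)
g(K) = 5 - K
Z(I) = 2*I
F(o) = 8/o (F(o) = (5 - 1*(-3))/o = (5 + 3)/o = 8/o)
F(Z(4))**3 = (8/((2*4)))**3 = (8/8)**3 = (8*(1/8))**3 = 1**3 = 1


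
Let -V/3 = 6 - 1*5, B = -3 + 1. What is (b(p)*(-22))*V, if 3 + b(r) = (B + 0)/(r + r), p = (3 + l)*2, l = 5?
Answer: -1617/8 ≈ -202.13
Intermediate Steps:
B = -2
p = 16 (p = (3 + 5)*2 = 8*2 = 16)
b(r) = -3 - 1/r (b(r) = -3 + (-2 + 0)/(r + r) = -3 - 2*1/(2*r) = -3 - 1/r)
V = -3 (V = -3*(6 - 1*5) = -3*(6 - 5) = -3*1 = -3)
(b(p)*(-22))*V = ((-3 - 1/16)*(-22))*(-3) = -49/16*(-22)*(-3) = (539/8)*(-3) = -1617/8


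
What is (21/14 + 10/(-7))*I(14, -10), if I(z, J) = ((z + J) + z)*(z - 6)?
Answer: 72/7 ≈ 10.286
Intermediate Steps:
I(z, J) = (-6 + z)*(J + 2*z) (I(z, J) = ((J + z) + z)*(-6 + z) = (J + 2*z)*(-6 + z) = (-6 + z)*(J + 2*z))
(21/14 + 10/(-7))*I(14, -10) = (21/14 + 10/(-7))*(-12*14 - 6*(-10) + 2*14**2 - 10*14) = (21*(1/14) + 10*(-1/7))*(-168 + 60 + 2*196 - 140) = (3/2 - 10/7)*(-168 + 60 + 392 - 140) = (1/14)*144 = 72/7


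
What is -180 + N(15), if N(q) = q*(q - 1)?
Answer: 30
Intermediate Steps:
N(q) = q*(-1 + q)
-180 + N(15) = -180 + 15*(-1 + 15) = -180 + 15*14 = -180 + 210 = 30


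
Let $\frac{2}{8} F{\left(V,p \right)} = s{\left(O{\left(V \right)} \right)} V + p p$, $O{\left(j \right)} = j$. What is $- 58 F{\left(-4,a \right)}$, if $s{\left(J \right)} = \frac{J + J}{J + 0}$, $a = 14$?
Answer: $-43616$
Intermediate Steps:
$s{\left(J \right)} = 2$ ($s{\left(J \right)} = \frac{2 J}{J} = 2$)
$F{\left(V,p \right)} = 4 p^{2} + 8 V$ ($F{\left(V,p \right)} = 4 \left(2 V + p p\right) = 4 \left(2 V + p^{2}\right) = 4 \left(p^{2} + 2 V\right) = 4 p^{2} + 8 V$)
$- 58 F{\left(-4,a \right)} = - 58 \left(4 \cdot 14^{2} + 8 \left(-4\right)\right) = - 58 \left(4 \cdot 196 - 32\right) = - 58 \left(784 - 32\right) = \left(-58\right) 752 = -43616$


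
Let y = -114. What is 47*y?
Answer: -5358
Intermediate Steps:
47*y = 47*(-114) = -5358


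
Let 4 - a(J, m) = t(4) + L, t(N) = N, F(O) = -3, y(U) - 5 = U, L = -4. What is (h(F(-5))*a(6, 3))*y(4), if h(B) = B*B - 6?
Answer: 108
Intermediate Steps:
y(U) = 5 + U
h(B) = -6 + B**2 (h(B) = B**2 - 6 = -6 + B**2)
a(J, m) = 4 (a(J, m) = 4 - (4 - 4) = 4 - 1*0 = 4 + 0 = 4)
(h(F(-5))*a(6, 3))*y(4) = ((-6 + (-3)**2)*4)*(5 + 4) = ((-6 + 9)*4)*9 = (3*4)*9 = 12*9 = 108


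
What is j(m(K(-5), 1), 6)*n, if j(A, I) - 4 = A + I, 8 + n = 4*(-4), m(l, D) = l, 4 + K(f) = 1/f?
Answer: -696/5 ≈ -139.20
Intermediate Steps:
K(f) = -4 + 1/f
n = -24 (n = -8 + 4*(-4) = -8 - 16 = -24)
j(A, I) = 4 + A + I (j(A, I) = 4 + (A + I) = 4 + A + I)
j(m(K(-5), 1), 6)*n = (4 + (-4 + 1/(-5)) + 6)*(-24) = (4 + (-4 - ⅕) + 6)*(-24) = (4 - 21/5 + 6)*(-24) = (29/5)*(-24) = -696/5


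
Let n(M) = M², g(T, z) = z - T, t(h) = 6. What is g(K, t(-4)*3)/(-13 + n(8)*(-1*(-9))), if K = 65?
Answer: -47/563 ≈ -0.083481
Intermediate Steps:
g(K, t(-4)*3)/(-13 + n(8)*(-1*(-9))) = (6*3 - 1*65)/(-13 + 8²*(-1*(-9))) = (18 - 65)/(-13 + 64*9) = -47/(-13 + 576) = -47/563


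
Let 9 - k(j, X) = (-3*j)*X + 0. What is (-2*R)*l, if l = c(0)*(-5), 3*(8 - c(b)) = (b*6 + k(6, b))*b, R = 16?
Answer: 1280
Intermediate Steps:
k(j, X) = 9 + 3*X*j (k(j, X) = 9 - ((-3*j)*X + 0) = 9 - (-3*X*j + 0) = 9 - (-3)*X*j = 9 + 3*X*j)
c(b) = 8 - b*(9 + 24*b)/3 (c(b) = 8 - (b*6 + (9 + 3*b*6))*b/3 = 8 - (6*b + (9 + 18*b))*b/3 = 8 - (9 + 24*b)*b/3 = 8 - b*(9 + 24*b)/3)
l = -40 (l = (8 - 8*0**2 - 3*0)*(-5) = (8 - 8*0 + 0)*(-5) = (8 + 0 + 0)*(-5) = 8*(-5) = -40)
(-2*R)*l = -2*16*(-40) = -32*(-40) = 1280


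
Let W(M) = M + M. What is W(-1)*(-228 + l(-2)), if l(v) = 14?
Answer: 428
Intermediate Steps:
W(M) = 2*M
W(-1)*(-228 + l(-2)) = (2*(-1))*(-228 + 14) = -2*(-214) = 428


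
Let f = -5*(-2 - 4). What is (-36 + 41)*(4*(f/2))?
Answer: 300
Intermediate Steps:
f = 30 (f = -5*(-6) = 30)
(-36 + 41)*(4*(f/2)) = (-36 + 41)*(4*(30/2)) = 5*(4*(30*(1/2))) = 5*(4*15) = 5*60 = 300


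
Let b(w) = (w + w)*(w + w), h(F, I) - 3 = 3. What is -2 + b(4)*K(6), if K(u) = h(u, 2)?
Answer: 382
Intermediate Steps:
h(F, I) = 6 (h(F, I) = 3 + 3 = 6)
K(u) = 6
b(w) = 4*w² (b(w) = (2*w)*(2*w) = 4*w²)
-2 + b(4)*K(6) = -2 + (4*4²)*6 = -2 + (4*16)*6 = -2 + 64*6 = -2 + 384 = 382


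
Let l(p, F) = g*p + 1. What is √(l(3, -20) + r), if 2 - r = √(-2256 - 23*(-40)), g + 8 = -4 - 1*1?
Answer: √(-36 - 2*I*√334) ≈ 2.7661 - 6.6069*I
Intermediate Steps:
g = -13 (g = -8 + (-4 - 1*1) = -8 + (-4 - 1) = -8 - 5 = -13)
r = 2 - 2*I*√334 (r = 2 - √(-2256 - 23*(-40)) = 2 - √(-2256 + 920) = 2 - √(-1336) = 2 - 2*I*√334 ≈ 2.0 - 36.551*I)
l(p, F) = 1 - 13*p (l(p, F) = -13*p + 1 = 1 - 13*p)
√(l(3, -20) + r) = √((1 - 13*3) + (2 - 2*I*√334)) = √((1 - 39) + (2 - 2*I*√334)) = √(-38 + (2 - 2*I*√334)) = √(-36 - 2*I*√334)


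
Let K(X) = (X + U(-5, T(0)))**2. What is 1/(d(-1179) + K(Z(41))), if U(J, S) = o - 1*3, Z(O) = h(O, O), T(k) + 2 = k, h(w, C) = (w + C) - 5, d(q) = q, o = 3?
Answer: 1/4750 ≈ 0.00021053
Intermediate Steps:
h(w, C) = -5 + C + w (h(w, C) = (C + w) - 5 = -5 + C + w)
T(k) = -2 + k
Z(O) = -5 + 2*O (Z(O) = -5 + O + O = -5 + 2*O)
U(J, S) = 0 (U(J, S) = 3 - 1*3 = 3 - 3 = 0)
K(X) = X**2 (K(X) = (X + 0)**2 = X**2)
1/(d(-1179) + K(Z(41))) = 1/(-1179 + (-5 + 2*41)**2) = 1/(-1179 + (-5 + 82)**2) = 1/(-1179 + 77**2) = 1/(-1179 + 5929) = 1/4750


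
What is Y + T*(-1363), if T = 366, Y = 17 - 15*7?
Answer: -498946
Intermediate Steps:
Y = -88 (Y = 17 - 105 = -88)
Y + T*(-1363) = -88 + 366*(-1363) = -88 - 498858 = -498946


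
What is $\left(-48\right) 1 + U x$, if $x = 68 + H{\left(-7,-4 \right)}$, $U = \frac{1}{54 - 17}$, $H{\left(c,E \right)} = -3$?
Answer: $- \frac{1711}{37} \approx -46.243$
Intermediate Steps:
$U = \frac{1}{37} \approx 0.027027$
$x = 65$ ($x = 68 - 3 = 65$)
$\left(-48\right) 1 + U x = \left(-48\right) 1 + \frac{1}{37} \cdot 65 = -48 + \frac{65}{37} = - \frac{1711}{37}$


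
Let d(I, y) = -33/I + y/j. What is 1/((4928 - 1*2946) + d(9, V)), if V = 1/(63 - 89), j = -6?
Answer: 156/308621 ≈ 0.00050547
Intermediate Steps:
V = -1/26 (V = 1/(-26) = -1/26 ≈ -0.038462)
d(I, y) = -33/I - y/6 (d(I, y) = -33/I + y/(-6) = -33/I + y*(-⅙) = -33/I - y/6)
1/((4928 - 1*2946) + d(9, V)) = 1/((4928 - 1*2946) + (-33/9 - ⅙*(-1/26))) = 1/((4928 - 2946) + (-33*⅑ + 1/156)) = 1/(1982 + (-11/3 + 1/156)) = 1/(1982 - 571/156) = 1/(308621/156) = 156/308621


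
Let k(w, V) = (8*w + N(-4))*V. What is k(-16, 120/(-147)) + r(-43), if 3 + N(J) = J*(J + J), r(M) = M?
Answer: 1853/49 ≈ 37.816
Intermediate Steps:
N(J) = -3 + 2*J² (N(J) = -3 + J*(J + J) = -3 + J*(2*J) = -3 + 2*J²)
k(w, V) = V*(29 + 8*w) (k(w, V) = (8*w + (-3 + 2*(-4)²))*V = (8*w + (-3 + 2*16))*V = (8*w + (-3 + 32))*V = (8*w + 29)*V = (29 + 8*w)*V = V*(29 + 8*w))
k(-16, 120/(-147)) + r(-43) = (120/(-147))*(29 + 8*(-16)) - 43 = (120*(-1/147))*(29 - 128) - 43 = -40/49*(-99) - 43 = 3960/49 - 43 = 1853/49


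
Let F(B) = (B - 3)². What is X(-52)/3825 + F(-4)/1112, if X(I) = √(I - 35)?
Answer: 49/1112 + I*√87/3825 ≈ 0.044065 + 0.0024385*I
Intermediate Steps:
X(I) = √(-35 + I)
F(B) = (-3 + B)²
X(-52)/3825 + F(-4)/1112 = √(-35 - 52)/3825 + (-3 - 4)²/1112 = √(-87)*(1/3825) + (-7)²*(1/1112) = (I*√87)*(1/3825) + 49*(1/1112) = I*√87/3825 + 49/1112 = 49/1112 + I*√87/3825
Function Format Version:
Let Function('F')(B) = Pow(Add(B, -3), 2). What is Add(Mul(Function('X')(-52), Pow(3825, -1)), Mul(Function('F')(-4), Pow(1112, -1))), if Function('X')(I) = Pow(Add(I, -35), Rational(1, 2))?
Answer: Add(Rational(49, 1112), Mul(Rational(1, 3825), I, Pow(87, Rational(1, 2)))) ≈ Add(0.044065, Mul(0.0024385, I))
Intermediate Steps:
Function('X')(I) = Pow(Add(-35, I), Rational(1, 2))
Function('F')(B) = Pow(Add(-3, B), 2)
Add(Mul(Function('X')(-52), Pow(3825, -1)), Mul(Function('F')(-4), Pow(1112, -1))) = Add(Mul(Pow(Add(-35, -52), Rational(1, 2)), Pow(3825, -1)), Mul(Pow(Add(-3, -4), 2), Pow(1112, -1))) = Add(Mul(Pow(-87, Rational(1, 2)), Rational(1, 3825)), Mul(Pow(-7, 2), Rational(1, 1112))) = Add(Mul(Mul(I, Pow(87, Rational(1, 2))), Rational(1, 3825)), Mul(49, Rational(1, 1112))) = Add(Mul(Rational(1, 3825), I, Pow(87, Rational(1, 2))), Rational(49, 1112)) = Add(Rational(49, 1112), Mul(Rational(1, 3825), I, Pow(87, Rational(1, 2))))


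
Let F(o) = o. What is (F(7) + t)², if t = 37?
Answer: 1936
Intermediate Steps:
(F(7) + t)² = (7 + 37)² = 44² = 1936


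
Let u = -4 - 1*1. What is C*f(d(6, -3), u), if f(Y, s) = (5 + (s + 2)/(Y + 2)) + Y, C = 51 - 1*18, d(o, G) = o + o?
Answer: 7755/14 ≈ 553.93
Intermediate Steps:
d(o, G) = 2*o
C = 33 (C = 51 - 18 = 33)
u = -5 (u = -4 - 1 = -5)
f(Y, s) = 5 + Y + (2 + s)/(2 + Y) (f(Y, s) = (5 + (2 + s)/(2 + Y)) + Y = 5 + Y + (2 + s)/(2 + Y))
C*f(d(6, -3), u) = 33*((12 - 5 + (2*6)² + 7*(2*6))/(2 + 2*6)) = 33*((12 - 5 + 12² + 7*12)/(2 + 12)) = 33*((12 - 5 + 144 + 84)/14) = 33*((1/14)*235) = 33*(235/14) = 7755/14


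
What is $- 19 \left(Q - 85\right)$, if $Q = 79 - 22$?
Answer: $532$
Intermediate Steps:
$Q = 57$ ($Q = 79 - 22 = 57$)
$- 19 \left(Q - 85\right) = - 19 \left(57 - 85\right) = \left(-19\right) \left(-28\right) = 532$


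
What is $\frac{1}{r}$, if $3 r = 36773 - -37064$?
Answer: $\frac{3}{73837} \approx 4.063 \cdot 10^{-5}$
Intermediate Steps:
$r = \frac{73837}{3}$ ($r = \frac{36773 - -37064}{3} = \frac{36773 + 37064}{3} = \frac{1}{3} \cdot 73837 = \frac{73837}{3} \approx 24612.0$)
$\frac{1}{r} = \frac{1}{\frac{73837}{3}} = \frac{3}{73837}$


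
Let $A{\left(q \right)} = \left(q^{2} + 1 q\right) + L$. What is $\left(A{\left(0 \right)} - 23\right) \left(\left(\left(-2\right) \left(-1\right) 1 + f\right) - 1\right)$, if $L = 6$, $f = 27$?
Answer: $-476$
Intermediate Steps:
$A{\left(q \right)} = 6 + q + q^{2}$ ($A{\left(q \right)} = \left(q^{2} + 1 q\right) + 6 = \left(q^{2} + q\right) + 6 = \left(q + q^{2}\right) + 6 = 6 + q + q^{2}$)
$\left(A{\left(0 \right)} - 23\right) \left(\left(\left(-2\right) \left(-1\right) 1 + f\right) - 1\right) = \left(\left(6 + 0 + 0^{2}\right) - 23\right) \left(\left(\left(-2\right) \left(-1\right) 1 + 27\right) - 1\right) = \left(\left(6 + 0 + 0\right) + \left(-68 + 45\right)\right) \left(\left(2 \cdot 1 + 27\right) - 1\right) = \left(6 - 23\right) \left(\left(2 + 27\right) - 1\right) = - 17 \left(29 - 1\right) = \left(-17\right) 28 = -476$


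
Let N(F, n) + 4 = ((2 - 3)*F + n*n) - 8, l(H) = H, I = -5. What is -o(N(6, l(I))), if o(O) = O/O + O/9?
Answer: -16/9 ≈ -1.7778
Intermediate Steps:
N(F, n) = -12 + n² - F (N(F, n) = -4 + (((2 - 3)*F + n*n) - 8) = -4 + ((-F + n²) - 8) = -4 + ((n² - F) - 8) = -4 + (-8 + n² - F) = -12 + n² - F)
o(O) = 1 + O/9 (o(O) = 1 + O*(⅑) = 1 + O/9)
-o(N(6, l(I))) = -(1 + (-12 + (-5)² - 1*6)/9) = -(1 + (-12 + 25 - 6)/9) = -(1 + (⅑)*7) = -(1 + 7/9) = -1*16/9 = -16/9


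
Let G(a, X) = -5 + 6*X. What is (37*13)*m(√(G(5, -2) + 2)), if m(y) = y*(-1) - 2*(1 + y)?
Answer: -962 - 1443*I*√15 ≈ -962.0 - 5588.7*I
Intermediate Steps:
m(y) = -2 - 3*y (m(y) = -y + (-2 - 2*y) = -2 - 3*y)
(37*13)*m(√(G(5, -2) + 2)) = (37*13)*(-2 - 3*√((-5 + 6*(-2)) + 2)) = 481*(-2 - 3*√((-5 - 12) + 2)) = 481*(-2 - 3*√(-17 + 2)) = 481*(-2 - 3*I*√15) = -962 - 1443*I*√15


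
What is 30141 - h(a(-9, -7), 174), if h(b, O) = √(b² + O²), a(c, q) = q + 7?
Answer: 29967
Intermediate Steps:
a(c, q) = 7 + q
h(b, O) = √(O² + b²)
30141 - h(a(-9, -7), 174) = 30141 - √(174² + (7 - 7)²) = 30141 - √(30276 + 0²) = 30141 - √(30276 + 0) = 30141 - √30276 = 30141 - 1*174 = 30141 - 174 = 29967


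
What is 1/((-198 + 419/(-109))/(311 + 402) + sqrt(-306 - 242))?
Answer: -1709851717/3310366828773 - 12079864178*I*sqrt(137)/3310366828773 ≈ -0.00051651 - 0.042712*I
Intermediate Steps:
1/((-198 + 419/(-109))/(311 + 402) + sqrt(-306 - 242)) = 1/((-198 + 419*(-1/109))/713 + sqrt(-548)) = 1/((-198 - 419/109)*(1/713) + 2*I*sqrt(137)) = 1/(-22001/109*1/713 + 2*I*sqrt(137)) = 1/(-22001/77717 + 2*I*sqrt(137))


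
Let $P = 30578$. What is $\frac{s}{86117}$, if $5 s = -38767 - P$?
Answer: $- \frac{13869}{86117} \approx -0.16105$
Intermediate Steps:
$s = -13869$ ($s = \frac{-38767 - 30578}{5} = \frac{1}{5} \left(-69345\right) = -13869$)
$\frac{s}{86117} = - \frac{13869}{86117}$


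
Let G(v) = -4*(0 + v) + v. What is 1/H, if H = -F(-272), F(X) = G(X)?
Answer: -1/816 ≈ -0.0012255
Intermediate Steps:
G(v) = -3*v (G(v) = -4*v + v = -3*v)
F(X) = -3*X
H = -816 (H = -(-3)*(-272) = -1*816 = -816)
1/H = 1/(-816) = -1/816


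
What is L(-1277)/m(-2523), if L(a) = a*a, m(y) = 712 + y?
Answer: -1630729/1811 ≈ -900.46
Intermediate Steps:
L(a) = a²
L(-1277)/m(-2523) = (-1277)²/(712 - 2523) = 1630729/(-1811) = 1630729*(-1/1811) = -1630729/1811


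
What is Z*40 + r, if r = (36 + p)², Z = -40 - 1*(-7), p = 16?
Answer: 1384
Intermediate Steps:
Z = -33 (Z = -40 + 7 = -33)
r = 2704 (r = (36 + 16)² = 52² = 2704)
Z*40 + r = -33*40 + 2704 = -1320 + 2704 = 1384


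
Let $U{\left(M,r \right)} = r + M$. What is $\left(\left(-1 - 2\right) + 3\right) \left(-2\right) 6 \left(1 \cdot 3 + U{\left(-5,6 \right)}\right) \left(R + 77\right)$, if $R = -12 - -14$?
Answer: $0$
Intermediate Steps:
$U{\left(M,r \right)} = M + r$
$R = 2$ ($R = -12 + 14 = 2$)
$\left(\left(-1 - 2\right) + 3\right) \left(-2\right) 6 \left(1 \cdot 3 + U{\left(-5,6 \right)}\right) \left(R + 77\right) = \left(\left(-1 - 2\right) + 3\right) \left(-2\right) 6 \left(1 \cdot 3 + \left(-5 + 6\right)\right) \left(2 + 77\right) = \left(-3 + 3\right) \left(-2\right) 6 \left(3 + 1\right) 79 = 0 \left(-2\right) 6 \cdot 4 \cdot 79 = 0 \cdot 6 \cdot 4 \cdot 79 = 0 \cdot 4 \cdot 79 = 0 \cdot 79 = 0$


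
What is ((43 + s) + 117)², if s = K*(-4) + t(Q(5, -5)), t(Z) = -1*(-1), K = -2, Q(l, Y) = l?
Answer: 28561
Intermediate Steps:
t(Z) = 1
s = 9 (s = -2*(-4) + 1 = 8 + 1 = 9)
((43 + s) + 117)² = ((43 + 9) + 117)² = (52 + 117)² = 169² = 28561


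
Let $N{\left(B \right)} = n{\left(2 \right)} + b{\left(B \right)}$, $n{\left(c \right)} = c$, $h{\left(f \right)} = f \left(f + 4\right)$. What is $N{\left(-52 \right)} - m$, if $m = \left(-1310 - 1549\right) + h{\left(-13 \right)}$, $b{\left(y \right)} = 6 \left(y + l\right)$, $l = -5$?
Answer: $2402$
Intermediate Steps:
$h{\left(f \right)} = f \left(4 + f\right)$
$b{\left(y \right)} = -30 + 6 y$ ($b{\left(y \right)} = 6 \left(y - 5\right) = 6 \left(-5 + y\right) = -30 + 6 y$)
$N{\left(B \right)} = -28 + 6 B$ ($N{\left(B \right)} = 2 + \left(-30 + 6 B\right) = -28 + 6 B$)
$m = -2742$ ($m = \left(-1310 - 1549\right) - 13 \left(4 - 13\right) = -2859 - -117 = -2859 + 117 = -2742$)
$N{\left(-52 \right)} - m = \left(-28 + 6 \left(-52\right)\right) - -2742 = \left(-28 - 312\right) + 2742 = -340 + 2742 = 2402$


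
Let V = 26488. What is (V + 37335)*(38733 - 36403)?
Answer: 148707590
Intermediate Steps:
(V + 37335)*(38733 - 36403) = (26488 + 37335)*(38733 - 36403) = 63823*2330 = 148707590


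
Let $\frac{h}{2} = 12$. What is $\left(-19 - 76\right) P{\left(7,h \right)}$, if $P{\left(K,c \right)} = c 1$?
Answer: $-2280$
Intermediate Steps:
$h = 24$ ($h = 2 \cdot 12 = 24$)
$P{\left(K,c \right)} = c$
$\left(-19 - 76\right) P{\left(7,h \right)} = \left(-19 - 76\right) 24 = \left(-95\right) 24 = -2280$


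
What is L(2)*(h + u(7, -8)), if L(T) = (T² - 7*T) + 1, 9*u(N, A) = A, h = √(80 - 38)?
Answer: 8 - 9*√42 ≈ -50.327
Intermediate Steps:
h = √42 ≈ 6.4807
u(N, A) = A/9
L(T) = 1 + T² - 7*T
L(2)*(h + u(7, -8)) = (1 + 2² - 7*2)*(√42 + (⅑)*(-8)) = (1 + 4 - 14)*(√42 - 8/9) = -9*(-8/9 + √42) = 8 - 9*√42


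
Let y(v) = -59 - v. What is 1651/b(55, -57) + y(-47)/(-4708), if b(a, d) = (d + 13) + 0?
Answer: -176645/4708 ≈ -37.520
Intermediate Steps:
b(a, d) = 13 + d (b(a, d) = (13 + d) + 0 = 13 + d)
1651/b(55, -57) + y(-47)/(-4708) = 1651/(13 - 57) + (-59 - 1*(-47))/(-4708) = 1651/(-44) + (-59 + 47)*(-1/4708) = 1651*(-1/44) - 12*(-1/4708) = -1651/44 + 3/1177 = -176645/4708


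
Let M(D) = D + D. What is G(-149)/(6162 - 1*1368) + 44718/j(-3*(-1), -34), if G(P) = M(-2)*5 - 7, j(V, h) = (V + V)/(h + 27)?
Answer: -83369267/1598 ≈ -52171.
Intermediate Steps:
M(D) = 2*D
j(V, h) = 2*V/(27 + h) (j(V, h) = (2*V)/(27 + h) = 2*V/(27 + h))
G(P) = -27 (G(P) = (2*(-2))*5 - 7 = -4*5 - 7 = -20 - 7 = -27)
G(-149)/(6162 - 1*1368) + 44718/j(-3*(-1), -34) = -27/(6162 - 1*1368) + 44718/((2*(-3*(-1))/(27 - 34))) = -27/(6162 - 1368) + 44718/((2*3/(-7))) = -27/4794 + 44718/((2*3*(-⅐))) = -27*1/4794 + 44718/(-6/7) = -9/1598 + 44718*(-7/6) = -9/1598 - 52171 = -83369267/1598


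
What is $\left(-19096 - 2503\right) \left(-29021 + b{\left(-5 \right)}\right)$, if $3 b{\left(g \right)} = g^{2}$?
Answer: $\frac{1879933762}{3} \approx 6.2664 \cdot 10^{8}$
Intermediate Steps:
$b{\left(g \right)} = \frac{g^{2}}{3}$
$\left(-19096 - 2503\right) \left(-29021 + b{\left(-5 \right)}\right) = \left(-19096 - 2503\right) \left(-29021 + \frac{\left(-5\right)^{2}}{3}\right) = - 21599 \left(-29021 + \frac{1}{3} \cdot 25\right) = - 21599 \left(-29021 + \frac{25}{3}\right) = \left(-21599\right) \left(- \frac{87038}{3}\right) = \frac{1879933762}{3}$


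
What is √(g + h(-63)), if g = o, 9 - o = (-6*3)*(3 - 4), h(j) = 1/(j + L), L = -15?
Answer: I*√54834/78 ≈ 3.0021*I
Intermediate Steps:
h(j) = 1/(-15 + j) (h(j) = 1/(j - 15) = 1/(-15 + j))
o = -9 (o = 9 - (-6*3)*(3 - 4) = 9 - (-18)*(-1) = 9 - 1*18 = 9 - 18 = -9)
g = -9
√(g + h(-63)) = √(-9 + 1/(-15 - 63)) = √(-9 + 1/(-78)) = √(-9 - 1/78) = √(-703/78) = I*√54834/78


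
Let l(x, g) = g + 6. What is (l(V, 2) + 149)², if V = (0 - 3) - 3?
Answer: 24649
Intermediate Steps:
V = -6 (V = -3 - 3 = -6)
l(x, g) = 6 + g
(l(V, 2) + 149)² = ((6 + 2) + 149)² = (8 + 149)² = 157² = 24649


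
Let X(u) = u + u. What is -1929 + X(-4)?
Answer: -1937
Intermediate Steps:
X(u) = 2*u
-1929 + X(-4) = -1929 + 2*(-4) = -1929 - 8 = -1937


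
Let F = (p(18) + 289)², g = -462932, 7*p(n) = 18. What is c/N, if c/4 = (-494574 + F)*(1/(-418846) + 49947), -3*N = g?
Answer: -1259501698631893935/2375240901782 ≈ -5.3026e+5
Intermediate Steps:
p(n) = 18/7 (p(n) = (⅐)*18 = 18/7)
N = 462932/3 (N = -⅓*(-462932) = 462932/3 ≈ 1.5431e+5)
F = 4165681/49 (F = (18/7 + 289)² = (2041/7)² = 4165681/49 ≈ 85014.)
c = -839667799087929290/10261727 (c = 4*((-494574 + 4165681/49)*(1/(-418846) + 49947)) = 4*(-20068445*(-1/418846 + 49947)/49) = 4*(-20068445/49*20920101161/418846) = 4*(-419833899543964645/20523454) = -839667799087929290/10261727 ≈ -8.1825e+10)
c/N = -839667799087929290/(10261727*462932/3) = -839667799087929290/10261727*3/462932 = -1259501698631893935/2375240901782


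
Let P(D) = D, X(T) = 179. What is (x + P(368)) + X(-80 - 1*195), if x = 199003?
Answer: 199550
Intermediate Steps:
(x + P(368)) + X(-80 - 1*195) = (199003 + 368) + 179 = 199371 + 179 = 199550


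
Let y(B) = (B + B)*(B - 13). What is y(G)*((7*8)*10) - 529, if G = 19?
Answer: 127151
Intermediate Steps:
y(B) = 2*B*(-13 + B) (y(B) = (2*B)*(-13 + B) = 2*B*(-13 + B))
y(G)*((7*8)*10) - 529 = (2*19*(-13 + 19))*((7*8)*10) - 529 = (2*19*6)*(56*10) - 529 = 228*560 - 529 = 127680 - 529 = 127151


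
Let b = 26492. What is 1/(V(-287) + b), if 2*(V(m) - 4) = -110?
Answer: 1/26441 ≈ 3.7820e-5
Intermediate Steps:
V(m) = -51 (V(m) = 4 + (1/2)*(-110) = 4 - 55 = -51)
1/(V(-287) + b) = 1/(-51 + 26492) = 1/26441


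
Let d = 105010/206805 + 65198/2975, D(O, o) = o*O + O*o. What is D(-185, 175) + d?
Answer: -66929932738/1034025 ≈ -64728.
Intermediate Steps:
D(O, o) = 2*O*o (D(O, o) = O*o + O*o = 2*O*o)
d = 23186012/1034025 (d = 105010*(1/206805) + 65198*(1/2975) = 21002/41361 + 9314/425 = 23186012/1034025 ≈ 22.423)
D(-185, 175) + d = 2*(-185)*175 + 23186012/1034025 = -64750 + 23186012/1034025 = -66929932738/1034025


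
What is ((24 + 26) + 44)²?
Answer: 8836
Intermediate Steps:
((24 + 26) + 44)² = (50 + 44)² = 94² = 8836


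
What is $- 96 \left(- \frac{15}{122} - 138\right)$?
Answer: $\frac{808848}{61} \approx 13260.0$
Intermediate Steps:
$- 96 \left(- \frac{15}{122} - 138\right) = \left(-96\right) \left(- \frac{16851}{122}\right) = \frac{808848}{61}$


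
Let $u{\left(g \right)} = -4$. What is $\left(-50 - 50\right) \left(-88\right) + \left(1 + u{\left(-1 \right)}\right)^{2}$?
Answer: $8809$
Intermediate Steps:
$\left(-50 - 50\right) \left(-88\right) + \left(1 + u{\left(-1 \right)}\right)^{2} = \left(-50 - 50\right) \left(-88\right) + \left(1 - 4\right)^{2} = \left(-100\right) \left(-88\right) + \left(-3\right)^{2} = 8800 + 9 = 8809$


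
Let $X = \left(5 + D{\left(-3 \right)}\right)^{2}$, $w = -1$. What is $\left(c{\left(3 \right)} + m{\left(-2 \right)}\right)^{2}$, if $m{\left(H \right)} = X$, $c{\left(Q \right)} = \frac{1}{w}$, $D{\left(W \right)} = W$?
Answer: $9$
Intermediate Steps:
$c{\left(Q \right)} = -1$ ($c{\left(Q \right)} = \frac{1}{-1} = -1$)
$X = 4$ ($X = \left(5 - 3\right)^{2} = 2^{2} = 4$)
$m{\left(H \right)} = 4$
$\left(c{\left(3 \right)} + m{\left(-2 \right)}\right)^{2} = \left(-1 + 4\right)^{2} = 3^{2} = 9$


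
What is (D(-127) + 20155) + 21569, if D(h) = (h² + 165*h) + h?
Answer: 36771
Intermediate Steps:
D(h) = h² + 166*h
(D(-127) + 20155) + 21569 = (-127*(166 - 127) + 20155) + 21569 = (-127*39 + 20155) + 21569 = (-4953 + 20155) + 21569 = 15202 + 21569 = 36771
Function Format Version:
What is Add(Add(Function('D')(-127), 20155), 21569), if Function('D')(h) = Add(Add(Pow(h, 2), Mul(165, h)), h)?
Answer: 36771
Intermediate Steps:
Function('D')(h) = Add(Pow(h, 2), Mul(166, h))
Add(Add(Function('D')(-127), 20155), 21569) = Add(Add(Mul(-127, Add(166, -127)), 20155), 21569) = Add(Add(Mul(-127, 39), 20155), 21569) = Add(Add(-4953, 20155), 21569) = Add(15202, 21569) = 36771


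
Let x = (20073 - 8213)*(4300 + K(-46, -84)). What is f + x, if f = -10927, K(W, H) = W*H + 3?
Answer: 96849693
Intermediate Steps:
K(W, H) = 3 + H*W (K(W, H) = H*W + 3 = 3 + H*W)
x = 96860620 (x = (20073 - 8213)*(4300 + (3 - 84*(-46))) = 11860*(4300 + (3 + 3864)) = 11860*(4300 + 3867) = 11860*8167 = 96860620)
f + x = -10927 + 96860620 = 96849693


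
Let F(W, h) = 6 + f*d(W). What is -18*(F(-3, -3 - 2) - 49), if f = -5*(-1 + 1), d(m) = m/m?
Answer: 774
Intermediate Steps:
d(m) = 1
f = 0 (f = -5*0 = 0)
F(W, h) = 6 (F(W, h) = 6 + 0*1 = 6 + 0 = 6)
-18*(F(-3, -3 - 2) - 49) = -18*(6 - 49) = -18*(-43) = 774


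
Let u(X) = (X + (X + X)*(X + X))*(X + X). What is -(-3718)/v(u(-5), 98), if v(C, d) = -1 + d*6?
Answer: 3718/587 ≈ 6.3339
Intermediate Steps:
u(X) = 2*X*(X + 4*X²) (u(X) = (X + (2*X)*(2*X))*(2*X) = (X + 4*X²)*(2*X) = 2*X*(X + 4*X²))
v(C, d) = -1 + 6*d
-(-3718)/v(u(-5), 98) = -(-3718)/(-1 + 6*98) = -(-3718)/(-1 + 588) = -(-3718)/587 = -1*(-3718/587) = 3718/587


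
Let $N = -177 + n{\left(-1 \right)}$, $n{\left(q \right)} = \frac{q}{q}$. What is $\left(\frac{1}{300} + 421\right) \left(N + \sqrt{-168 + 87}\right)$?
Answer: $- \frac{5557244}{75} + \frac{378903 i}{100} \approx -74097.0 + 3789.0 i$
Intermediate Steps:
$n{\left(q \right)} = 1$
$N = -176$ ($N = -177 + 1 = -176$)
$\left(\frac{1}{300} + 421\right) \left(N + \sqrt{-168 + 87}\right) = \left(\frac{1}{300} + 421\right) \left(-176 + \sqrt{-168 + 87}\right) = \left(\frac{1}{300} + 421\right) \left(-176 + \sqrt{-81}\right) = \frac{126301 \left(-176 + 9 i\right)}{300} = - \frac{5557244}{75} + \frac{378903 i}{100}$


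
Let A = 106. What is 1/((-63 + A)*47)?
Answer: 1/2021 ≈ 0.00049480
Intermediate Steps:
1/((-63 + A)*47) = 1/((-63 + 106)*47) = 1/(43*47) = 1/2021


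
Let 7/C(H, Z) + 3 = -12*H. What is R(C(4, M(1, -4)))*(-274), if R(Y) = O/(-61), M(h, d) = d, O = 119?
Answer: 32606/61 ≈ 534.52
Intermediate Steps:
C(H, Z) = 7/(-3 - 12*H)
R(Y) = -119/61 (R(Y) = 119/(-61) = 119*(-1/61) = -119/61)
R(C(4, M(1, -4)))*(-274) = -119/61*(-274) = 32606/61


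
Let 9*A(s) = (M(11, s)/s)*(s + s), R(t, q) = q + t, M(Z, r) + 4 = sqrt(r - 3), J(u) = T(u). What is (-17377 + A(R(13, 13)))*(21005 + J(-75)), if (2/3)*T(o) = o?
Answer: -6535215785/18 + 41785*sqrt(23)/9 ≈ -3.6305e+8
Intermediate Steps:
T(o) = 3*o/2
J(u) = 3*u/2
M(Z, r) = -4 + sqrt(-3 + r) (M(Z, r) = -4 + sqrt(r - 3) = -4 + sqrt(-3 + r))
A(s) = -8/9 + 2*sqrt(-3 + s)/9 (A(s) = (((-4 + sqrt(-3 + s))/s)*(s + s))/9 = (((-4 + sqrt(-3 + s))/s)*(2*s))/9 = (-8 + 2*sqrt(-3 + s))/9 = -8/9 + 2*sqrt(-3 + s)/9)
(-17377 + A(R(13, 13)))*(21005 + J(-75)) = (-17377 + (-8/9 + 2*sqrt(-3 + (13 + 13))/9))*(21005 + (3/2)*(-75)) = (-17377 + (-8/9 + 2*sqrt(-3 + 26)/9))*(21005 - 225/2) = (-17377 + (-8/9 + 2*sqrt(23)/9))*(41785/2) = (-156401/9 + 2*sqrt(23)/9)*(41785/2) = -6535215785/18 + 41785*sqrt(23)/9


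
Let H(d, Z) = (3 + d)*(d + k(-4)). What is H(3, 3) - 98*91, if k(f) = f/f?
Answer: -8894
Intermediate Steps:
k(f) = 1
H(d, Z) = (1 + d)*(3 + d) (H(d, Z) = (3 + d)*(d + 1) = (3 + d)*(1 + d) = (1 + d)*(3 + d))
H(3, 3) - 98*91 = (3 + 3**2 + 4*3) - 98*91 = (3 + 9 + 12) - 8918 = 24 - 8918 = -8894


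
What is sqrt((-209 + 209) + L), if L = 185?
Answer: sqrt(185) ≈ 13.601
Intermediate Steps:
sqrt((-209 + 209) + L) = sqrt((-209 + 209) + 185) = sqrt(0 + 185) = sqrt(185)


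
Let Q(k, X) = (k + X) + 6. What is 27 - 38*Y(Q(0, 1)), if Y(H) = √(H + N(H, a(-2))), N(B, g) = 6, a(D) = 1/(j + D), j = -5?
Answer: 27 - 38*√13 ≈ -110.01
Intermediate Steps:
Q(k, X) = 6 + X + k (Q(k, X) = (X + k) + 6 = 6 + X + k)
a(D) = 1/(-5 + D)
Y(H) = √(6 + H) (Y(H) = √(H + 6) = √(6 + H))
27 - 38*Y(Q(0, 1)) = 27 - 38*√(6 + (6 + 1 + 0)) = 27 - 38*√(6 + 7) = 27 - 38*√13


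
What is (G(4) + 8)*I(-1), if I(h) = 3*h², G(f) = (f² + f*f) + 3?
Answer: 129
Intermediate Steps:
G(f) = 3 + 2*f² (G(f) = (f² + f²) + 3 = 2*f² + 3 = 3 + 2*f²)
(G(4) + 8)*I(-1) = ((3 + 2*4²) + 8)*(3*(-1)²) = ((3 + 2*16) + 8)*(3*1) = ((3 + 32) + 8)*3 = (35 + 8)*3 = 43*3 = 129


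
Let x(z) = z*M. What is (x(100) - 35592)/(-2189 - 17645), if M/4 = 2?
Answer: 17396/9917 ≈ 1.7542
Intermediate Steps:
M = 8 (M = 4*2 = 8)
x(z) = 8*z (x(z) = z*8 = 8*z)
(x(100) - 35592)/(-2189 - 17645) = (8*100 - 35592)/(-2189 - 17645) = (800 - 35592)/(-19834) = -34792*(-1/19834) = 17396/9917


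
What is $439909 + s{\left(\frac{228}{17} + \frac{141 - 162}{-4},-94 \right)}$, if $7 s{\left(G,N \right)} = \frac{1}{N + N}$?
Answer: $\frac{578920243}{1316} \approx 4.3991 \cdot 10^{5}$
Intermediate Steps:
$s{\left(G,N \right)} = \frac{1}{14 N}$ ($s{\left(G,N \right)} = \frac{1}{7 \left(N + N\right)} = \frac{1}{7 \cdot 2 N} = \frac{\frac{1}{2} \frac{1}{N}}{7} = \frac{1}{14 N}$)
$439909 + s{\left(\frac{228}{17} + \frac{141 - 162}{-4},-94 \right)} = 439909 + \frac{1}{14 \left(-94\right)} = 439909 + \frac{1}{14} \left(- \frac{1}{94}\right) = 439909 - \frac{1}{1316} = \frac{578920243}{1316}$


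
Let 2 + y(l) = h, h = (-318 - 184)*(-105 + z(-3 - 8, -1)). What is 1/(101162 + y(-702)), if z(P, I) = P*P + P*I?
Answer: 1/87606 ≈ 1.1415e-5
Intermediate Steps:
z(P, I) = P² + I*P
h = -13554 (h = (-318 - 184)*(-105 + (-3 - 8)*(-1 + (-3 - 8))) = -502*(-105 - 11*(-1 - 11)) = -502*(-105 - 11*(-12)) = -502*(-105 + 132) = -502*27 = -13554)
y(l) = -13556 (y(l) = -2 - 13554 = -13556)
1/(101162 + y(-702)) = 1/(101162 - 13556) = 1/87606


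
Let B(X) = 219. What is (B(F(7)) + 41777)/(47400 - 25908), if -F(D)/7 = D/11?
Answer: 10499/5373 ≈ 1.9540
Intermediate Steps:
F(D) = -7*D/11
(B(F(7)) + 41777)/(47400 - 25908) = (219 + 41777)/(47400 - 25908) = 41996/21492 = 41996*(1/21492) = 10499/5373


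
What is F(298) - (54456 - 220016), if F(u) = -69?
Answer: 165491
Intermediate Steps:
F(298) - (54456 - 220016) = -69 - (54456 - 220016) = -69 - 1*(-165560) = -69 + 165560 = 165491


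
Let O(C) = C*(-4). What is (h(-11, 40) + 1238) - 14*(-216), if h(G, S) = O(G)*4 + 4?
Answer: 4442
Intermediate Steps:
O(C) = -4*C
h(G, S) = 4 - 16*G (h(G, S) = -4*G*4 + 4 = -16*G + 4 = 4 - 16*G)
(h(-11, 40) + 1238) - 14*(-216) = ((4 - 16*(-11)) + 1238) - 14*(-216) = ((4 + 176) + 1238) + 3024 = (180 + 1238) + 3024 = 1418 + 3024 = 4442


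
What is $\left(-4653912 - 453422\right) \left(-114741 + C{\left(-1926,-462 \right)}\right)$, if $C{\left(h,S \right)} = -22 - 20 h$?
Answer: $389398466162$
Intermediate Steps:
$\left(-4653912 - 453422\right) \left(-114741 + C{\left(-1926,-462 \right)}\right) = \left(-4653912 - 453422\right) \left(-114741 - -38498\right) = - 5107334 \left(-114741 + \left(-22 + 38520\right)\right) = - 5107334 \left(-114741 + 38498\right) = \left(-5107334\right) \left(-76243\right) = 389398466162$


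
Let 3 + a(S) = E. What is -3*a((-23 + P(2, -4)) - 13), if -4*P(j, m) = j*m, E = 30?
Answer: -81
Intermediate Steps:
P(j, m) = -j*m/4
a(S) = 27 (a(S) = -3 + 30 = 27)
-3*a((-23 + P(2, -4)) - 13) = -3*27 = -81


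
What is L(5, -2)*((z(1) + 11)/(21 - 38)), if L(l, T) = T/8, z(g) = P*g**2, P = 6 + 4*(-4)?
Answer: 1/68 ≈ 0.014706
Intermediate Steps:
P = -10 (P = 6 - 16 = -10)
z(g) = -10*g**2
L(l, T) = T/8 (L(l, T) = T*(1/8) = T/8)
L(5, -2)*((z(1) + 11)/(21 - 38)) = ((1/8)*(-2))*((-10*1**2 + 11)/(21 - 38)) = -(-10*1 + 11)/(4*(-17)) = -(-10 + 11)*(-1)/(4*17) = -(-1)/(4*17) = -1/4*(-1/17) = 1/68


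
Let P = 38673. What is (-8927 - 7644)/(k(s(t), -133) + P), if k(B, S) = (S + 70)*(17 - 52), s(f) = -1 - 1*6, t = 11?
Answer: -16571/40878 ≈ -0.40538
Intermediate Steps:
s(f) = -7 (s(f) = -1 - 6 = -7)
k(B, S) = -2450 - 35*S (k(B, S) = (70 + S)*(-35) = -2450 - 35*S)
(-8927 - 7644)/(k(s(t), -133) + P) = (-8927 - 7644)/((-2450 - 35*(-133)) + 38673) = -16571/((-2450 + 4655) + 38673) = -16571/(2205 + 38673) = -16571/40878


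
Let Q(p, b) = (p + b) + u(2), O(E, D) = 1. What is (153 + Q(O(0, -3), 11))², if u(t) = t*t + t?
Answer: 29241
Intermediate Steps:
u(t) = t + t² (u(t) = t² + t = t + t²)
Q(p, b) = 6 + b + p (Q(p, b) = (p + b) + 2*(1 + 2) = (b + p) + 2*3 = (b + p) + 6 = 6 + b + p)
(153 + Q(O(0, -3), 11))² = (153 + (6 + 11 + 1))² = (153 + 18)² = 171² = 29241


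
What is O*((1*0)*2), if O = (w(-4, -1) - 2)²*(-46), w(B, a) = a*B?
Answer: 0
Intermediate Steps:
w(B, a) = B*a
O = -184 (O = (-4*(-1) - 2)²*(-46) = (4 - 2)²*(-46) = 2²*(-46) = 4*(-46) = -184)
O*((1*0)*2) = -184*1*0*2 = -0*2 = -184*0 = 0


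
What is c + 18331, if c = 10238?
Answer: 28569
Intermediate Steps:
c + 18331 = 10238 + 18331 = 28569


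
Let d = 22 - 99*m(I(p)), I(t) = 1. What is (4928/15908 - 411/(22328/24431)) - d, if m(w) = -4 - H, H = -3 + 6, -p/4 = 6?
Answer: -103397005701/88798456 ≈ -1164.4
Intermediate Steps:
p = -24 (p = -4*6 = -24)
H = 3
m(w) = -7 (m(w) = -4 - 1*3 = -4 - 3 = -7)
d = 715 (d = 22 - 99*(-7) = 22 + 693 = 715)
(4928/15908 - 411/(22328/24431)) - d = (4928/15908 - 411/(22328/24431)) - 1*715 = (4928*(1/15908) - 411/(22328*(1/24431))) - 715 = (1232/3977 - 411/22328/24431) - 715 = (1232/3977 - 411*24431/22328) - 715 = (1232/3977 - 10041141/22328) - 715 = -39906109661/88798456 - 715 = -103397005701/88798456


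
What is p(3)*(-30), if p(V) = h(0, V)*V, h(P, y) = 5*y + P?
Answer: -1350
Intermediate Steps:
h(P, y) = P + 5*y
p(V) = 5*V² (p(V) = (0 + 5*V)*V = (5*V)*V = 5*V²)
p(3)*(-30) = (5*3²)*(-30) = (5*9)*(-30) = 45*(-30) = -1350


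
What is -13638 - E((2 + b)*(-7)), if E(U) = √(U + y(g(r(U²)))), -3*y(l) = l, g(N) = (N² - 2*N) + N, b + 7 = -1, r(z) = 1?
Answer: -13638 - √42 ≈ -13644.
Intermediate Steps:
b = -8 (b = -7 - 1 = -8)
g(N) = N² - N
y(l) = -l/3
E(U) = √U (E(U) = √(U - (-1 + 1)/3) = √(U - 0/3) = √(U - ⅓*0) = √(U + 0) = √U)
-13638 - E((2 + b)*(-7)) = -13638 - √((2 - 8)*(-7)) = -13638 - √(-6*(-7)) = -13638 - √42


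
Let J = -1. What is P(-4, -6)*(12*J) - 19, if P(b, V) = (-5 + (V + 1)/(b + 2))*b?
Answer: -139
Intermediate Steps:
P(b, V) = b*(-5 + (1 + V)/(2 + b)) (P(b, V) = (-5 + (1 + V)/(2 + b))*b = b*(-5 + (1 + V)/(2 + b)))
P(-4, -6)*(12*J) - 19 = (-4*(-9 - 6 - 5*(-4))/(2 - 4))*(12*(-1)) - 19 = -4*(-9 - 6 + 20)/(-2)*(-12) - 19 = -4*(-½)*5*(-12) - 19 = 10*(-12) - 19 = -120 - 19 = -139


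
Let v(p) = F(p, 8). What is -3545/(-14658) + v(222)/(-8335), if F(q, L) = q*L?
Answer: 3514967/122174430 ≈ 0.028770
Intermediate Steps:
F(q, L) = L*q
v(p) = 8*p
-3545/(-14658) + v(222)/(-8335) = -3545/(-14658) + (8*222)/(-8335) = -3545*(-1/14658) + 1776*(-1/8335) = 3545/14658 - 1776/8335 = 3514967/122174430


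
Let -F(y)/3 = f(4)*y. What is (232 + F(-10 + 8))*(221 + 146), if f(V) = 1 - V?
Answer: 78538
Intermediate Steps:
F(y) = 9*y (F(y) = -3*(1 - 1*4)*y = -3*(1 - 4)*y = -(-9)*y = 9*y)
(232 + F(-10 + 8))*(221 + 146) = (232 + 9*(-10 + 8))*(221 + 146) = (232 + 9*(-2))*367 = (232 - 18)*367 = 214*367 = 78538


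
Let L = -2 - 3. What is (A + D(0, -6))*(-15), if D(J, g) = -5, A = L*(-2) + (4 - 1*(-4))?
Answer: -195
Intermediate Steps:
L = -5
A = 18 (A = -5*(-2) + (4 - 1*(-4)) = 10 + (4 + 4) = 10 + 8 = 18)
(A + D(0, -6))*(-15) = (18 - 5)*(-15) = 13*(-15) = -195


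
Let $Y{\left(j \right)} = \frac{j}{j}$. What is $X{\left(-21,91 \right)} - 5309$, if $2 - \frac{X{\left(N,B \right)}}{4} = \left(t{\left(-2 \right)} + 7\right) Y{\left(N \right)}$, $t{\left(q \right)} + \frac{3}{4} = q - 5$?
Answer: $-5298$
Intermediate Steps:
$Y{\left(j \right)} = 1$
$t{\left(q \right)} = - \frac{23}{4} + q$ ($t{\left(q \right)} = - \frac{3}{4} + \left(q - 5\right) = - \frac{3}{4} + \left(-5 + q\right) = - \frac{23}{4} + q$)
$X{\left(N,B \right)} = 11$ ($X{\left(N,B \right)} = 8 - 4 \left(\left(- \frac{23}{4} - 2\right) + 7\right) 1 = 8 - 4 \left(- \frac{31}{4} + 7\right) 1 = 8 - 4 \left(\left(- \frac{3}{4}\right) 1\right) = 8 - -3 = 8 + 3 = 11$)
$X{\left(-21,91 \right)} - 5309 = 11 - 5309 = -5298$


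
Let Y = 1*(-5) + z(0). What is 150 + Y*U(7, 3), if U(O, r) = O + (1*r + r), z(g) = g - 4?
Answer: 33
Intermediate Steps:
z(g) = -4 + g
U(O, r) = O + 2*r (U(O, r) = O + (r + r) = O + 2*r)
Y = -9 (Y = 1*(-5) + (-4 + 0) = -5 - 4 = -9)
150 + Y*U(7, 3) = 150 - 9*(7 + 2*3) = 150 - 9*(7 + 6) = 150 - 9*13 = 150 - 117 = 33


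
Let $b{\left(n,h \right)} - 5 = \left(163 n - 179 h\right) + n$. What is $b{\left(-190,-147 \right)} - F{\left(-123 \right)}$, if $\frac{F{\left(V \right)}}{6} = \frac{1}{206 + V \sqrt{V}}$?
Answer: $- \frac{9215794362}{1903303} - \frac{738 i \sqrt{123}}{1903303} \approx -4842.0 - 0.0043003 i$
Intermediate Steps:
$b{\left(n,h \right)} = 5 - 179 h + 164 n$ ($b{\left(n,h \right)} = 5 + \left(\left(163 n - 179 h\right) + n\right) = 5 + \left(\left(- 179 h + 163 n\right) + n\right) = 5 - \left(- 164 n + 179 h\right) = 5 - 179 h + 164 n$)
$F{\left(V \right)} = \frac{6}{206 + V^{\frac{3}{2}}}$ ($F{\left(V \right)} = \frac{6}{206 + V \sqrt{V}} = \frac{6}{206 + V^{\frac{3}{2}}}$)
$b{\left(-190,-147 \right)} - F{\left(-123 \right)} = \left(5 - -26313 + 164 \left(-190\right)\right) - \frac{6}{206 + \left(-123\right)^{\frac{3}{2}}} = \left(5 + 26313 - 31160\right) - \frac{6}{206 - 123 i \sqrt{123}} = -4842 - \frac{6}{206 - 123 i \sqrt{123}}$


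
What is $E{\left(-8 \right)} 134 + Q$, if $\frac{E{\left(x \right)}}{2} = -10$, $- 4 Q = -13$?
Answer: $- \frac{10707}{4} \approx -2676.8$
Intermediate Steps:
$Q = \frac{13}{4}$ ($Q = \left(- \frac{1}{4}\right) \left(-13\right) = \frac{13}{4} \approx 3.25$)
$E{\left(x \right)} = -20$ ($E{\left(x \right)} = 2 \left(-10\right) = -20$)
$E{\left(-8 \right)} 134 + Q = \left(-20\right) 134 + \frac{13}{4} = -2680 + \frac{13}{4} = - \frac{10707}{4}$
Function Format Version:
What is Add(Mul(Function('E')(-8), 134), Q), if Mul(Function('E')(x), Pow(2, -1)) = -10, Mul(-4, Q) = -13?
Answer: Rational(-10707, 4) ≈ -2676.8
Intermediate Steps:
Q = Rational(13, 4) (Q = Mul(Rational(-1, 4), -13) = Rational(13, 4) ≈ 3.2500)
Function('E')(x) = -20 (Function('E')(x) = Mul(2, -10) = -20)
Add(Mul(Function('E')(-8), 134), Q) = Add(Mul(-20, 134), Rational(13, 4)) = Add(-2680, Rational(13, 4)) = Rational(-10707, 4)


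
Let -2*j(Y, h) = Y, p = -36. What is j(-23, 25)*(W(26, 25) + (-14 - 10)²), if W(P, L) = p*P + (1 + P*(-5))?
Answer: -11247/2 ≈ -5623.5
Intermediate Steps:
j(Y, h) = -Y/2
W(P, L) = 1 - 41*P (W(P, L) = -36*P + (1 + P*(-5)) = -36*P + (1 - 5*P) = 1 - 41*P)
j(-23, 25)*(W(26, 25) + (-14 - 10)²) = (-½*(-23))*((1 - 41*26) + (-14 - 10)²) = 23*((1 - 1066) + (-24)²)/2 = 23*(-1065 + 576)/2 = (23/2)*(-489) = -11247/2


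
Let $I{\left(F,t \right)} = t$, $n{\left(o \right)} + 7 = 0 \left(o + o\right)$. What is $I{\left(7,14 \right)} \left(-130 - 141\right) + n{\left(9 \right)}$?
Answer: $-3801$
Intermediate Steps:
$n{\left(o \right)} = -7$ ($n{\left(o \right)} = -7 + 0 \left(o + o\right) = -7 + 0 \cdot 2 o = -7 + 0 = -7$)
$I{\left(7,14 \right)} \left(-130 - 141\right) + n{\left(9 \right)} = 14 \left(-130 - 141\right) - 7 = 14 \left(-271\right) - 7 = -3794 - 7 = -3801$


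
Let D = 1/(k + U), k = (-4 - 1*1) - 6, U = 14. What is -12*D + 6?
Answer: 2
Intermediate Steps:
k = -11 (k = (-4 - 1) - 6 = -5 - 6 = -11)
D = 1/3 (D = 1/(-11 + 14) = 1/3 ≈ 0.33333)
-12*D + 6 = -12*1/3 + 6 = -4 + 6 = 2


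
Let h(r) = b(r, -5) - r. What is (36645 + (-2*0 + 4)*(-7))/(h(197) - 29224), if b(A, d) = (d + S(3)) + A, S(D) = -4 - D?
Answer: -36617/29236 ≈ -1.2525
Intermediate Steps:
b(A, d) = -7 + A + d (b(A, d) = (d + (-4 - 1*3)) + A = (d + (-4 - 3)) + A = (d - 7) + A = (-7 + d) + A = -7 + A + d)
h(r) = -12 (h(r) = (-7 + r - 5) - r = (-12 + r) - r = -12)
(36645 + (-2*0 + 4)*(-7))/(h(197) - 29224) = (36645 + (-2*0 + 4)*(-7))/(-12 - 29224) = (36645 + (0 + 4)*(-7))/(-29236) = (36645 + 4*(-7))*(-1/29236) = (36645 - 28)*(-1/29236) = 36617*(-1/29236) = -36617/29236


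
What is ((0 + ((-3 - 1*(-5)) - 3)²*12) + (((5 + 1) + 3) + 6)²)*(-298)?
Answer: -70626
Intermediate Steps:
((0 + ((-3 - 1*(-5)) - 3)²*12) + (((5 + 1) + 3) + 6)²)*(-298) = ((0 + ((-3 + 5) - 3)²*12) + ((6 + 3) + 6)²)*(-298) = ((0 + (2 - 3)²*12) + (9 + 6)²)*(-298) = ((0 + (-1)²*12) + 15²)*(-298) = ((0 + 1*12) + 225)*(-298) = ((0 + 12) + 225)*(-298) = (12 + 225)*(-298) = 237*(-298) = -70626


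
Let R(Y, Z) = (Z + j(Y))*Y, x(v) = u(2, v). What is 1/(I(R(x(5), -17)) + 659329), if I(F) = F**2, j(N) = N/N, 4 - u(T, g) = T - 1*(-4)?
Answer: 1/660353 ≈ 1.5143e-6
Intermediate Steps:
u(T, g) = -T (u(T, g) = 4 - (T - 1*(-4)) = 4 - (T + 4) = 4 - (4 + T) = 4 + (-4 - T) = -T)
j(N) = 1
x(v) = -2 (x(v) = -1*2 = -2)
R(Y, Z) = Y*(1 + Z) (R(Y, Z) = (Z + 1)*Y = (1 + Z)*Y = Y*(1 + Z))
1/(I(R(x(5), -17)) + 659329) = 1/((-2*(1 - 17))**2 + 659329) = 1/((-2*(-16))**2 + 659329) = 1/(32**2 + 659329) = 1/(1024 + 659329) = 1/660353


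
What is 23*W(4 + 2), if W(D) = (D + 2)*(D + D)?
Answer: 2208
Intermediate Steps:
W(D) = 2*D*(2 + D) (W(D) = (2 + D)*(2*D) = 2*D*(2 + D))
23*W(4 + 2) = 23*(2*(4 + 2)*(2 + (4 + 2))) = 23*(2*6*(2 + 6)) = 23*(2*6*8) = 23*96 = 2208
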